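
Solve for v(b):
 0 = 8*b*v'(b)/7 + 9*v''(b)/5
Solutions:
 v(b) = C1 + C2*erf(2*sqrt(35)*b/21)


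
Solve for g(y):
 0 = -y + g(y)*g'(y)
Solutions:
 g(y) = -sqrt(C1 + y^2)
 g(y) = sqrt(C1 + y^2)


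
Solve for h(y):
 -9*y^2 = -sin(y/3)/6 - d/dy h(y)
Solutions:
 h(y) = C1 + 3*y^3 + cos(y/3)/2


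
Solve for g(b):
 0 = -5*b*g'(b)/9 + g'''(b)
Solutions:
 g(b) = C1 + Integral(C2*airyai(15^(1/3)*b/3) + C3*airybi(15^(1/3)*b/3), b)


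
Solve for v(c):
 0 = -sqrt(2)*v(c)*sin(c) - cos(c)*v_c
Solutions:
 v(c) = C1*cos(c)^(sqrt(2))


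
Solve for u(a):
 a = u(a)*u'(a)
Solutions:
 u(a) = -sqrt(C1 + a^2)
 u(a) = sqrt(C1 + a^2)


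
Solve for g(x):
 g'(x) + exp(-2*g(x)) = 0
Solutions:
 g(x) = log(-sqrt(C1 - 2*x))
 g(x) = log(C1 - 2*x)/2


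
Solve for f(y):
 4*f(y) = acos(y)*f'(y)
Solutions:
 f(y) = C1*exp(4*Integral(1/acos(y), y))


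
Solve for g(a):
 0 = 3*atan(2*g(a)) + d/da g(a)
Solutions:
 Integral(1/atan(2*_y), (_y, g(a))) = C1 - 3*a


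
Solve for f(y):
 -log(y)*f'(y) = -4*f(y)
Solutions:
 f(y) = C1*exp(4*li(y))


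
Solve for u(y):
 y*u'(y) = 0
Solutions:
 u(y) = C1


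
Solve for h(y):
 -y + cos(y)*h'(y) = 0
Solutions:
 h(y) = C1 + Integral(y/cos(y), y)


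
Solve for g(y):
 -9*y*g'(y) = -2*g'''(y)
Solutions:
 g(y) = C1 + Integral(C2*airyai(6^(2/3)*y/2) + C3*airybi(6^(2/3)*y/2), y)


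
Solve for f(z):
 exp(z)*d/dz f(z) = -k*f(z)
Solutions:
 f(z) = C1*exp(k*exp(-z))


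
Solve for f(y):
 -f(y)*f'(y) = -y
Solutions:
 f(y) = -sqrt(C1 + y^2)
 f(y) = sqrt(C1 + y^2)


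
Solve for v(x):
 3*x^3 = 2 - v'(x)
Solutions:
 v(x) = C1 - 3*x^4/4 + 2*x


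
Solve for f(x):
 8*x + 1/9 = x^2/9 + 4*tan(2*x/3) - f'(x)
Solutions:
 f(x) = C1 + x^3/27 - 4*x^2 - x/9 - 6*log(cos(2*x/3))


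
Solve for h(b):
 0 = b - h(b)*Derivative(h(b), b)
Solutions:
 h(b) = -sqrt(C1 + b^2)
 h(b) = sqrt(C1 + b^2)


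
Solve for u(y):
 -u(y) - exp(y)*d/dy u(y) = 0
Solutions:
 u(y) = C1*exp(exp(-y))


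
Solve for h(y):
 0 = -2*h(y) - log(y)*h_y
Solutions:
 h(y) = C1*exp(-2*li(y))


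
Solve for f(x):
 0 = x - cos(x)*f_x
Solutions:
 f(x) = C1 + Integral(x/cos(x), x)


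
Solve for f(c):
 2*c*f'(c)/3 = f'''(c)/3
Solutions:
 f(c) = C1 + Integral(C2*airyai(2^(1/3)*c) + C3*airybi(2^(1/3)*c), c)


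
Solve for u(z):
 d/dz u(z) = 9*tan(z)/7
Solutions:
 u(z) = C1 - 9*log(cos(z))/7


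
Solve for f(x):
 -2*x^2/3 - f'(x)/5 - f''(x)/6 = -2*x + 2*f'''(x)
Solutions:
 f(x) = C1 - 10*x^3/9 + 70*x^2/9 + 1450*x/27 + (C2*sin(sqrt(1415)*x/120) + C3*cos(sqrt(1415)*x/120))*exp(-x/24)


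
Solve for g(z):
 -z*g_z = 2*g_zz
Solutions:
 g(z) = C1 + C2*erf(z/2)


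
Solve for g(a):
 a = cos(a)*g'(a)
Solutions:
 g(a) = C1 + Integral(a/cos(a), a)


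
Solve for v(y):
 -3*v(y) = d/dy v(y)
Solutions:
 v(y) = C1*exp(-3*y)


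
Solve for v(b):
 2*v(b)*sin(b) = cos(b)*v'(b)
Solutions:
 v(b) = C1/cos(b)^2


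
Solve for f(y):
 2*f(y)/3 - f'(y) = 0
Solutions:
 f(y) = C1*exp(2*y/3)


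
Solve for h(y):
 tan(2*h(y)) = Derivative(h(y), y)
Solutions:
 h(y) = -asin(C1*exp(2*y))/2 + pi/2
 h(y) = asin(C1*exp(2*y))/2


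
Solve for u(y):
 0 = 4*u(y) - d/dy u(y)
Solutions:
 u(y) = C1*exp(4*y)


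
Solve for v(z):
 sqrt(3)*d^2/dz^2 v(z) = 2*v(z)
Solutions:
 v(z) = C1*exp(-sqrt(2)*3^(3/4)*z/3) + C2*exp(sqrt(2)*3^(3/4)*z/3)


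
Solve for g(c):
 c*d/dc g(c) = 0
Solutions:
 g(c) = C1


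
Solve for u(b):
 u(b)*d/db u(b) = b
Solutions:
 u(b) = -sqrt(C1 + b^2)
 u(b) = sqrt(C1 + b^2)


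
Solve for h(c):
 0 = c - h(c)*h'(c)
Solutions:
 h(c) = -sqrt(C1 + c^2)
 h(c) = sqrt(C1 + c^2)


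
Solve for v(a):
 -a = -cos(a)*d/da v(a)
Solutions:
 v(a) = C1 + Integral(a/cos(a), a)


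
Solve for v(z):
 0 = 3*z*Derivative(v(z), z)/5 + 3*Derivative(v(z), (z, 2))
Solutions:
 v(z) = C1 + C2*erf(sqrt(10)*z/10)


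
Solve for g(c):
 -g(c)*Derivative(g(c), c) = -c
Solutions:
 g(c) = -sqrt(C1 + c^2)
 g(c) = sqrt(C1 + c^2)


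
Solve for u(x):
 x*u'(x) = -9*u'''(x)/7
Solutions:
 u(x) = C1 + Integral(C2*airyai(-21^(1/3)*x/3) + C3*airybi(-21^(1/3)*x/3), x)


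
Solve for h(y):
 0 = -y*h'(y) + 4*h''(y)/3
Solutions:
 h(y) = C1 + C2*erfi(sqrt(6)*y/4)


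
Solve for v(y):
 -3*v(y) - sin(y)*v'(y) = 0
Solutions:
 v(y) = C1*(cos(y) + 1)^(3/2)/(cos(y) - 1)^(3/2)


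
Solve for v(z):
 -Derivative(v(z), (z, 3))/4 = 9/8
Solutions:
 v(z) = C1 + C2*z + C3*z^2 - 3*z^3/4


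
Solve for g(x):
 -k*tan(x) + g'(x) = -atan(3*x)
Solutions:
 g(x) = C1 - k*log(cos(x)) - x*atan(3*x) + log(9*x^2 + 1)/6


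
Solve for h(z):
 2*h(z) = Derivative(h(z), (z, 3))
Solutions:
 h(z) = C3*exp(2^(1/3)*z) + (C1*sin(2^(1/3)*sqrt(3)*z/2) + C2*cos(2^(1/3)*sqrt(3)*z/2))*exp(-2^(1/3)*z/2)


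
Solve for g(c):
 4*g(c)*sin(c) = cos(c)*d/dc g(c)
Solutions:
 g(c) = C1/cos(c)^4


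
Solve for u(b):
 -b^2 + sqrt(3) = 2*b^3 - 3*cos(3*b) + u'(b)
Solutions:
 u(b) = C1 - b^4/2 - b^3/3 + sqrt(3)*b + sin(3*b)


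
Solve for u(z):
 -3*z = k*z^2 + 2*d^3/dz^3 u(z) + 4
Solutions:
 u(z) = C1 + C2*z + C3*z^2 - k*z^5/120 - z^4/16 - z^3/3


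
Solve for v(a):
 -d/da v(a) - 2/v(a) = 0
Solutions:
 v(a) = -sqrt(C1 - 4*a)
 v(a) = sqrt(C1 - 4*a)


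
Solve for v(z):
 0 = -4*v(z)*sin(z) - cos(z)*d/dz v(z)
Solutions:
 v(z) = C1*cos(z)^4


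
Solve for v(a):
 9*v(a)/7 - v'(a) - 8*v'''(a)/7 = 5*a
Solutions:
 v(a) = C1*exp(6^(1/3)*a*(-(162 + sqrt(28302))^(1/3) + 7*6^(1/3)/(162 + sqrt(28302))^(1/3))/24)*sin(2^(1/3)*3^(1/6)*a*(21*2^(1/3)/(162 + sqrt(28302))^(1/3) + 3^(2/3)*(162 + sqrt(28302))^(1/3))/24) + C2*exp(6^(1/3)*a*(-(162 + sqrt(28302))^(1/3) + 7*6^(1/3)/(162 + sqrt(28302))^(1/3))/24)*cos(2^(1/3)*3^(1/6)*a*(21*2^(1/3)/(162 + sqrt(28302))^(1/3) + 3^(2/3)*(162 + sqrt(28302))^(1/3))/24) + C3*exp(-6^(1/3)*a*(-(162 + sqrt(28302))^(1/3) + 7*6^(1/3)/(162 + sqrt(28302))^(1/3))/12) + 35*a/9 + 245/81


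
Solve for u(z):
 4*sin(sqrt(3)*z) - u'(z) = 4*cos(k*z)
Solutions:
 u(z) = C1 - 4*sqrt(3)*cos(sqrt(3)*z)/3 - 4*sin(k*z)/k


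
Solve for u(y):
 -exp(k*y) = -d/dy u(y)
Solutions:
 u(y) = C1 + exp(k*y)/k


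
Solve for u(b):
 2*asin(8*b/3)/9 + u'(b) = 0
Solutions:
 u(b) = C1 - 2*b*asin(8*b/3)/9 - sqrt(9 - 64*b^2)/36


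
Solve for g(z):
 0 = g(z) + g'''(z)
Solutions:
 g(z) = C3*exp(-z) + (C1*sin(sqrt(3)*z/2) + C2*cos(sqrt(3)*z/2))*exp(z/2)


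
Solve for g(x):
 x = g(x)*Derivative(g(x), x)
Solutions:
 g(x) = -sqrt(C1 + x^2)
 g(x) = sqrt(C1 + x^2)


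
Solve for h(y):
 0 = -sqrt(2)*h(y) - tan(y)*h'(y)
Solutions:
 h(y) = C1/sin(y)^(sqrt(2))


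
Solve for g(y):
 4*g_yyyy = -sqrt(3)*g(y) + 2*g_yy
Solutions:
 g(y) = (C1*sin(sqrt(2)*3^(1/8)*y*sin(atan(sqrt(-1 + 4*sqrt(3)))/2)/2) + C2*cos(sqrt(2)*3^(1/8)*y*sin(atan(sqrt(-1 + 4*sqrt(3)))/2)/2))*exp(-sqrt(2)*3^(1/8)*y*cos(atan(sqrt(-1 + 4*sqrt(3)))/2)/2) + (C3*sin(sqrt(2)*3^(1/8)*y*sin(atan(sqrt(-1 + 4*sqrt(3)))/2)/2) + C4*cos(sqrt(2)*3^(1/8)*y*sin(atan(sqrt(-1 + 4*sqrt(3)))/2)/2))*exp(sqrt(2)*3^(1/8)*y*cos(atan(sqrt(-1 + 4*sqrt(3)))/2)/2)


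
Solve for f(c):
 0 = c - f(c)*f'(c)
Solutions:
 f(c) = -sqrt(C1 + c^2)
 f(c) = sqrt(C1 + c^2)


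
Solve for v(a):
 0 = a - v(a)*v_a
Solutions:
 v(a) = -sqrt(C1 + a^2)
 v(a) = sqrt(C1 + a^2)


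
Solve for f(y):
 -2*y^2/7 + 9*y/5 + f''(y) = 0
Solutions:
 f(y) = C1 + C2*y + y^4/42 - 3*y^3/10


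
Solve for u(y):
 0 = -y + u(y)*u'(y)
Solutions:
 u(y) = -sqrt(C1 + y^2)
 u(y) = sqrt(C1 + y^2)


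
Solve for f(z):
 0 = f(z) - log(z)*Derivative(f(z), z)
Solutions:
 f(z) = C1*exp(li(z))


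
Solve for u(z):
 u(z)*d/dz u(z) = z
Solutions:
 u(z) = -sqrt(C1 + z^2)
 u(z) = sqrt(C1 + z^2)


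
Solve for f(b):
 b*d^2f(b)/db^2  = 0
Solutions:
 f(b) = C1 + C2*b


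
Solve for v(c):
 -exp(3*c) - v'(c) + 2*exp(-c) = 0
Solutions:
 v(c) = C1 - exp(3*c)/3 - 2*exp(-c)


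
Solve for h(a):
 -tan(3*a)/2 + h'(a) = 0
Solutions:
 h(a) = C1 - log(cos(3*a))/6


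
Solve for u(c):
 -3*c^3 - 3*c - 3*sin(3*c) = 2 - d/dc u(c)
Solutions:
 u(c) = C1 + 3*c^4/4 + 3*c^2/2 + 2*c - cos(3*c)


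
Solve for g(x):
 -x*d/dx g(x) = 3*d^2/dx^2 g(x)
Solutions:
 g(x) = C1 + C2*erf(sqrt(6)*x/6)


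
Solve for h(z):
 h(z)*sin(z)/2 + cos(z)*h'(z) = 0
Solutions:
 h(z) = C1*sqrt(cos(z))


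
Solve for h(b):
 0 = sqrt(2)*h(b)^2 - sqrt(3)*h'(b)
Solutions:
 h(b) = -3/(C1 + sqrt(6)*b)


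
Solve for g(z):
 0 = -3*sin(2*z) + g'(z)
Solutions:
 g(z) = C1 - 3*cos(2*z)/2


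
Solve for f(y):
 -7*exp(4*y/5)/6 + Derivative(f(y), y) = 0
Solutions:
 f(y) = C1 + 35*exp(4*y/5)/24


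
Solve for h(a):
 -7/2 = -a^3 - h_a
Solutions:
 h(a) = C1 - a^4/4 + 7*a/2


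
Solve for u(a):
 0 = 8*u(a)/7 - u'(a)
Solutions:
 u(a) = C1*exp(8*a/7)


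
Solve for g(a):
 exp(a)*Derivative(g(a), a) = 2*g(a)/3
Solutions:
 g(a) = C1*exp(-2*exp(-a)/3)


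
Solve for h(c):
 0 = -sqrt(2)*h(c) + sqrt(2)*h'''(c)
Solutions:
 h(c) = C3*exp(c) + (C1*sin(sqrt(3)*c/2) + C2*cos(sqrt(3)*c/2))*exp(-c/2)


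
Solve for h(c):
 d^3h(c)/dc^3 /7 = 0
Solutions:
 h(c) = C1 + C2*c + C3*c^2


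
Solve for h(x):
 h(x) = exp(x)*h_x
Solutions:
 h(x) = C1*exp(-exp(-x))


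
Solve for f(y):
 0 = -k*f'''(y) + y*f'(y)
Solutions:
 f(y) = C1 + Integral(C2*airyai(y*(1/k)^(1/3)) + C3*airybi(y*(1/k)^(1/3)), y)


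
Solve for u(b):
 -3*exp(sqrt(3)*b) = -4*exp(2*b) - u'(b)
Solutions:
 u(b) = C1 - 2*exp(2*b) + sqrt(3)*exp(sqrt(3)*b)


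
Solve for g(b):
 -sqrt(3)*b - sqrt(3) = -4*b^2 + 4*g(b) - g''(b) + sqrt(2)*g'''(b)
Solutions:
 g(b) = C1*exp(b*((3*sqrt(159) + 107*sqrt(2)/4)^(-1/3) + 2*sqrt(2) + 2*(3*sqrt(159) + 107*sqrt(2)/4)^(1/3))/12)*sin(sqrt(3)*b*(-2*(3*sqrt(159) + 107*sqrt(2)/4)^(1/3) + (3*sqrt(159) + 107*sqrt(2)/4)^(-1/3))/12) + C2*exp(b*((3*sqrt(159) + 107*sqrt(2)/4)^(-1/3) + 2*sqrt(2) + 2*(3*sqrt(159) + 107*sqrt(2)/4)^(1/3))/12)*cos(sqrt(3)*b*(-2*(3*sqrt(159) + 107*sqrt(2)/4)^(1/3) + (3*sqrt(159) + 107*sqrt(2)/4)^(-1/3))/12) + C3*exp(b*(-2*(3*sqrt(159) + 107*sqrt(2)/4)^(1/3) - 1/(3*sqrt(159) + 107*sqrt(2)/4)^(1/3) + sqrt(2))/6) + b^2 - sqrt(3)*b/4 - sqrt(3)/4 + 1/2


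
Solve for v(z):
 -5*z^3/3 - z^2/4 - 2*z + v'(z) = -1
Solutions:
 v(z) = C1 + 5*z^4/12 + z^3/12 + z^2 - z


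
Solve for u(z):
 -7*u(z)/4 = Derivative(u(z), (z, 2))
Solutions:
 u(z) = C1*sin(sqrt(7)*z/2) + C2*cos(sqrt(7)*z/2)


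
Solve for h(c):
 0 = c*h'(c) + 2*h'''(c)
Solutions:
 h(c) = C1 + Integral(C2*airyai(-2^(2/3)*c/2) + C3*airybi(-2^(2/3)*c/2), c)


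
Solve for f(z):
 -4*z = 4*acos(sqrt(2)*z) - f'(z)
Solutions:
 f(z) = C1 + 2*z^2 + 4*z*acos(sqrt(2)*z) - 2*sqrt(2)*sqrt(1 - 2*z^2)


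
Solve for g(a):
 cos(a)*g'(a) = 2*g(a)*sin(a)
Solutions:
 g(a) = C1/cos(a)^2


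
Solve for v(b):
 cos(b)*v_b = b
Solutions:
 v(b) = C1 + Integral(b/cos(b), b)


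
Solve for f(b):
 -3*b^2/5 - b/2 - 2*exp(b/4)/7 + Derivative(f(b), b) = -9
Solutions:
 f(b) = C1 + b^3/5 + b^2/4 - 9*b + 8*exp(b/4)/7


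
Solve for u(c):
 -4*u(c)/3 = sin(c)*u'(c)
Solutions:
 u(c) = C1*(cos(c) + 1)^(2/3)/(cos(c) - 1)^(2/3)


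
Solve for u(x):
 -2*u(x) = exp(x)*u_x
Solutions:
 u(x) = C1*exp(2*exp(-x))


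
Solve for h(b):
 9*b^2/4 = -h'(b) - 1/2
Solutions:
 h(b) = C1 - 3*b^3/4 - b/2


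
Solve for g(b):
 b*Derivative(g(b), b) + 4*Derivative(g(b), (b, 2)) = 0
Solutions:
 g(b) = C1 + C2*erf(sqrt(2)*b/4)


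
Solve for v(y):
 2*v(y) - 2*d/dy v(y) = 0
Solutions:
 v(y) = C1*exp(y)


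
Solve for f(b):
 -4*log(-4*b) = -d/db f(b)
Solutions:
 f(b) = C1 + 4*b*log(-b) + 4*b*(-1 + 2*log(2))


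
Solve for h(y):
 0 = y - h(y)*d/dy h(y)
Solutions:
 h(y) = -sqrt(C1 + y^2)
 h(y) = sqrt(C1 + y^2)


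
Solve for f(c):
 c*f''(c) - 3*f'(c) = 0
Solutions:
 f(c) = C1 + C2*c^4


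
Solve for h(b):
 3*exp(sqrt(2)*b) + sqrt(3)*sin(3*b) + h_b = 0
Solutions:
 h(b) = C1 - 3*sqrt(2)*exp(sqrt(2)*b)/2 + sqrt(3)*cos(3*b)/3


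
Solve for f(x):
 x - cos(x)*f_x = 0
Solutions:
 f(x) = C1 + Integral(x/cos(x), x)


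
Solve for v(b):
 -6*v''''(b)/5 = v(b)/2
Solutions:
 v(b) = (C1*sin(3^(3/4)*5^(1/4)*b/6) + C2*cos(3^(3/4)*5^(1/4)*b/6))*exp(-3^(3/4)*5^(1/4)*b/6) + (C3*sin(3^(3/4)*5^(1/4)*b/6) + C4*cos(3^(3/4)*5^(1/4)*b/6))*exp(3^(3/4)*5^(1/4)*b/6)


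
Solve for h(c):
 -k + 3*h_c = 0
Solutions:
 h(c) = C1 + c*k/3


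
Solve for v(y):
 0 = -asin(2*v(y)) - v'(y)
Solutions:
 Integral(1/asin(2*_y), (_y, v(y))) = C1 - y


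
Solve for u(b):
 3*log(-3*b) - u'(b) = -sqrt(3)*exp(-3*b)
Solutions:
 u(b) = C1 + 3*b*log(-b) + 3*b*(-1 + log(3)) - sqrt(3)*exp(-3*b)/3


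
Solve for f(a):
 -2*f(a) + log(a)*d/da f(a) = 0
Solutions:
 f(a) = C1*exp(2*li(a))


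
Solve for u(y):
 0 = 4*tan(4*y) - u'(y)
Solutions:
 u(y) = C1 - log(cos(4*y))


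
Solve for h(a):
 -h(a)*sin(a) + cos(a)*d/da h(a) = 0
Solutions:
 h(a) = C1/cos(a)


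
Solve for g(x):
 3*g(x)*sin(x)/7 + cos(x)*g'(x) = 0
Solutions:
 g(x) = C1*cos(x)^(3/7)


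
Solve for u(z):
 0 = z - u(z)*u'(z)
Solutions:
 u(z) = -sqrt(C1 + z^2)
 u(z) = sqrt(C1 + z^2)


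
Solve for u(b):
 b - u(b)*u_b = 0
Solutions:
 u(b) = -sqrt(C1 + b^2)
 u(b) = sqrt(C1 + b^2)


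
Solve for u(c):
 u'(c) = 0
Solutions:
 u(c) = C1


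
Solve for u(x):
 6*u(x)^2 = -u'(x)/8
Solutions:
 u(x) = 1/(C1 + 48*x)


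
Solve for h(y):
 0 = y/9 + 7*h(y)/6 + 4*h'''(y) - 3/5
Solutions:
 h(y) = C3*exp(-3^(2/3)*7^(1/3)*y/6) - 2*y/21 + (C1*sin(3^(1/6)*7^(1/3)*y/4) + C2*cos(3^(1/6)*7^(1/3)*y/4))*exp(3^(2/3)*7^(1/3)*y/12) + 18/35


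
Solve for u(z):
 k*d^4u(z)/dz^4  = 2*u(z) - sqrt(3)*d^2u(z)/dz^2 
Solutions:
 u(z) = C1*exp(-sqrt(2)*z*sqrt((-sqrt(8*k + 3) - sqrt(3))/k)/2) + C2*exp(sqrt(2)*z*sqrt((-sqrt(8*k + 3) - sqrt(3))/k)/2) + C3*exp(-sqrt(2)*z*sqrt((sqrt(8*k + 3) - sqrt(3))/k)/2) + C4*exp(sqrt(2)*z*sqrt((sqrt(8*k + 3) - sqrt(3))/k)/2)


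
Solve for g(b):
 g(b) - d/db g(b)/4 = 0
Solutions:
 g(b) = C1*exp(4*b)


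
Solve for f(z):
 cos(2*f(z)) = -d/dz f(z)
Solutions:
 f(z) = -asin((C1 + exp(4*z))/(C1 - exp(4*z)))/2 + pi/2
 f(z) = asin((C1 + exp(4*z))/(C1 - exp(4*z)))/2


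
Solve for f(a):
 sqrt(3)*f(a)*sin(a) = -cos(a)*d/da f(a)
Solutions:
 f(a) = C1*cos(a)^(sqrt(3))


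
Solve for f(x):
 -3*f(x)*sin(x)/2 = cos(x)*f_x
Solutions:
 f(x) = C1*cos(x)^(3/2)


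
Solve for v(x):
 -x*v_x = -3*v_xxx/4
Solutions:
 v(x) = C1 + Integral(C2*airyai(6^(2/3)*x/3) + C3*airybi(6^(2/3)*x/3), x)


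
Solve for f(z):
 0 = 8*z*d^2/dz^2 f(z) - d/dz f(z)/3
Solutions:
 f(z) = C1 + C2*z^(25/24)


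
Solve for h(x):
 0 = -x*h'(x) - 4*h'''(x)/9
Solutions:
 h(x) = C1 + Integral(C2*airyai(-2^(1/3)*3^(2/3)*x/2) + C3*airybi(-2^(1/3)*3^(2/3)*x/2), x)


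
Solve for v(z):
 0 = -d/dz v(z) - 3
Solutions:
 v(z) = C1 - 3*z


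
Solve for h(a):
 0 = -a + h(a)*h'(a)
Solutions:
 h(a) = -sqrt(C1 + a^2)
 h(a) = sqrt(C1 + a^2)


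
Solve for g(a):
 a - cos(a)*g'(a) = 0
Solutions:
 g(a) = C1 + Integral(a/cos(a), a)


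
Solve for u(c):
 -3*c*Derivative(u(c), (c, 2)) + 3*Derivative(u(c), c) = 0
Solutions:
 u(c) = C1 + C2*c^2


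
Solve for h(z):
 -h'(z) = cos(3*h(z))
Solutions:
 h(z) = -asin((C1 + exp(6*z))/(C1 - exp(6*z)))/3 + pi/3
 h(z) = asin((C1 + exp(6*z))/(C1 - exp(6*z)))/3


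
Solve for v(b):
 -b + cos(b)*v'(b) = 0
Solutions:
 v(b) = C1 + Integral(b/cos(b), b)


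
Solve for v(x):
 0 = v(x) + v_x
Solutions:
 v(x) = C1*exp(-x)


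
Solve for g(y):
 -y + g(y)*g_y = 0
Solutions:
 g(y) = -sqrt(C1 + y^2)
 g(y) = sqrt(C1 + y^2)


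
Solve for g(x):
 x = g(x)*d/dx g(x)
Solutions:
 g(x) = -sqrt(C1 + x^2)
 g(x) = sqrt(C1 + x^2)


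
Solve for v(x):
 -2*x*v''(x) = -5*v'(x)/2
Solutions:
 v(x) = C1 + C2*x^(9/4)


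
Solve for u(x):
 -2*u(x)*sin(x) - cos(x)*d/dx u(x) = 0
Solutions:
 u(x) = C1*cos(x)^2


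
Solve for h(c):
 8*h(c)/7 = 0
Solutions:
 h(c) = 0


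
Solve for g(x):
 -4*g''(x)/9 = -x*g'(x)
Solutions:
 g(x) = C1 + C2*erfi(3*sqrt(2)*x/4)


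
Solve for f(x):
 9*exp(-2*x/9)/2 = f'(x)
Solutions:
 f(x) = C1 - 81*exp(-2*x/9)/4


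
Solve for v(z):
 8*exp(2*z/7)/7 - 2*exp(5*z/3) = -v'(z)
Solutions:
 v(z) = C1 - 4*exp(2*z/7) + 6*exp(5*z/3)/5


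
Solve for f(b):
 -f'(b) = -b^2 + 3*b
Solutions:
 f(b) = C1 + b^3/3 - 3*b^2/2


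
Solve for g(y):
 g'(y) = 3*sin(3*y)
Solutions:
 g(y) = C1 - cos(3*y)


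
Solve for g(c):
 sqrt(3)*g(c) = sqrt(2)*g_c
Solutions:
 g(c) = C1*exp(sqrt(6)*c/2)


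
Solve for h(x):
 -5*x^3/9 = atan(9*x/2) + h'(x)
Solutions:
 h(x) = C1 - 5*x^4/36 - x*atan(9*x/2) + log(81*x^2 + 4)/9


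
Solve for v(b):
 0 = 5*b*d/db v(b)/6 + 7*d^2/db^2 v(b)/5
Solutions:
 v(b) = C1 + C2*erf(5*sqrt(21)*b/42)


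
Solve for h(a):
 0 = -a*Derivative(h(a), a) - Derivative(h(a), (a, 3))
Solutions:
 h(a) = C1 + Integral(C2*airyai(-a) + C3*airybi(-a), a)


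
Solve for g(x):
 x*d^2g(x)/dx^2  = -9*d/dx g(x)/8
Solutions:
 g(x) = C1 + C2/x^(1/8)


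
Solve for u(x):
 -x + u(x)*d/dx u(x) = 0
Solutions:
 u(x) = -sqrt(C1 + x^2)
 u(x) = sqrt(C1 + x^2)


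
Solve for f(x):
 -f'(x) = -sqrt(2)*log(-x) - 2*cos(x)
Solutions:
 f(x) = C1 + sqrt(2)*x*(log(-x) - 1) + 2*sin(x)


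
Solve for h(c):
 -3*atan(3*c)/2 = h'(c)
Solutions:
 h(c) = C1 - 3*c*atan(3*c)/2 + log(9*c^2 + 1)/4


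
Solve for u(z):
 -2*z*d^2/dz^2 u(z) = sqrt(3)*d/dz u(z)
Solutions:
 u(z) = C1 + C2*z^(1 - sqrt(3)/2)


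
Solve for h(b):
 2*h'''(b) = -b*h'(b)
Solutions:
 h(b) = C1 + Integral(C2*airyai(-2^(2/3)*b/2) + C3*airybi(-2^(2/3)*b/2), b)


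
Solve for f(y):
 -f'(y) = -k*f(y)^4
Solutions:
 f(y) = (-1/(C1 + 3*k*y))^(1/3)
 f(y) = (-1/(C1 + k*y))^(1/3)*(-3^(2/3) - 3*3^(1/6)*I)/6
 f(y) = (-1/(C1 + k*y))^(1/3)*(-3^(2/3) + 3*3^(1/6)*I)/6


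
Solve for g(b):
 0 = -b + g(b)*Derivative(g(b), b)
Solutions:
 g(b) = -sqrt(C1 + b^2)
 g(b) = sqrt(C1 + b^2)


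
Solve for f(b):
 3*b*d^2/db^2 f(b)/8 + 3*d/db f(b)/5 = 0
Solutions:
 f(b) = C1 + C2/b^(3/5)


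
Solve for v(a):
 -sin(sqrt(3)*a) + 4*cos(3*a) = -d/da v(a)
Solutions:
 v(a) = C1 - 4*sin(3*a)/3 - sqrt(3)*cos(sqrt(3)*a)/3


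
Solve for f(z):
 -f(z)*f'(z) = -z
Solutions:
 f(z) = -sqrt(C1 + z^2)
 f(z) = sqrt(C1 + z^2)


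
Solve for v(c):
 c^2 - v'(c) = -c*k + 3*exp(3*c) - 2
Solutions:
 v(c) = C1 + c^3/3 + c^2*k/2 + 2*c - exp(3*c)


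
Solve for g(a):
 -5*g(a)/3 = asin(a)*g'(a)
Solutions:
 g(a) = C1*exp(-5*Integral(1/asin(a), a)/3)


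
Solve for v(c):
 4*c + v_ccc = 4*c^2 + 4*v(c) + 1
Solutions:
 v(c) = C3*exp(2^(2/3)*c) - c^2 + c + (C1*sin(2^(2/3)*sqrt(3)*c/2) + C2*cos(2^(2/3)*sqrt(3)*c/2))*exp(-2^(2/3)*c/2) - 1/4


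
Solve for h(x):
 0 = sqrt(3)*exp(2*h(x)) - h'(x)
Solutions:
 h(x) = log(-sqrt(-1/(C1 + sqrt(3)*x))) - log(2)/2
 h(x) = log(-1/(C1 + sqrt(3)*x))/2 - log(2)/2


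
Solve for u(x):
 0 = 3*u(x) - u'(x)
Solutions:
 u(x) = C1*exp(3*x)


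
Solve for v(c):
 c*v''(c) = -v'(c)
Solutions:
 v(c) = C1 + C2*log(c)


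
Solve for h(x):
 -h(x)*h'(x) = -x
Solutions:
 h(x) = -sqrt(C1 + x^2)
 h(x) = sqrt(C1 + x^2)


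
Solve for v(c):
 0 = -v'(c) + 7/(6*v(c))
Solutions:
 v(c) = -sqrt(C1 + 21*c)/3
 v(c) = sqrt(C1 + 21*c)/3


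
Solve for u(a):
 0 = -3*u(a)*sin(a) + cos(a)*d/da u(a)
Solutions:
 u(a) = C1/cos(a)^3


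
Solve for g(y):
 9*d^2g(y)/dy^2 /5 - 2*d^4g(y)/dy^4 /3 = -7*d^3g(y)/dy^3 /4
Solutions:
 g(y) = C1 + C2*y + C3*exp(3*y*(35 - sqrt(3145))/80) + C4*exp(3*y*(35 + sqrt(3145))/80)


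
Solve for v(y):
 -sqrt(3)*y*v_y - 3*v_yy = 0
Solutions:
 v(y) = C1 + C2*erf(sqrt(2)*3^(3/4)*y/6)


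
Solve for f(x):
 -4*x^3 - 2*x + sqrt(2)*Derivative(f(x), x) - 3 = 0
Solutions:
 f(x) = C1 + sqrt(2)*x^4/2 + sqrt(2)*x^2/2 + 3*sqrt(2)*x/2


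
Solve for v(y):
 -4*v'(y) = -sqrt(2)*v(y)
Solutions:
 v(y) = C1*exp(sqrt(2)*y/4)


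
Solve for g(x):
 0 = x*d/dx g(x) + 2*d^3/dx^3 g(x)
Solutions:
 g(x) = C1 + Integral(C2*airyai(-2^(2/3)*x/2) + C3*airybi(-2^(2/3)*x/2), x)


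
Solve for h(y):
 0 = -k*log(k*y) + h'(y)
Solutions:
 h(y) = C1 + k*y*log(k*y) - k*y


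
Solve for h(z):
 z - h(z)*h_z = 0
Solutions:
 h(z) = -sqrt(C1 + z^2)
 h(z) = sqrt(C1 + z^2)


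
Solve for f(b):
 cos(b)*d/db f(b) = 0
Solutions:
 f(b) = C1


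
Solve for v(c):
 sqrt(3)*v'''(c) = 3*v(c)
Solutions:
 v(c) = C3*exp(3^(1/6)*c) + (C1*sin(3^(2/3)*c/2) + C2*cos(3^(2/3)*c/2))*exp(-3^(1/6)*c/2)


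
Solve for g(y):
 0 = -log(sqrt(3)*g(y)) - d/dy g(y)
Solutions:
 2*Integral(1/(2*log(_y) + log(3)), (_y, g(y))) = C1 - y


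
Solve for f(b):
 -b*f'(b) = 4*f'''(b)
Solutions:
 f(b) = C1 + Integral(C2*airyai(-2^(1/3)*b/2) + C3*airybi(-2^(1/3)*b/2), b)


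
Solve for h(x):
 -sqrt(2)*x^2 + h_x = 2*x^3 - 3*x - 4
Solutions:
 h(x) = C1 + x^4/2 + sqrt(2)*x^3/3 - 3*x^2/2 - 4*x


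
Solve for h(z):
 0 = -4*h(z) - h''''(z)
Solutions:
 h(z) = (C1*sin(z) + C2*cos(z))*exp(-z) + (C3*sin(z) + C4*cos(z))*exp(z)


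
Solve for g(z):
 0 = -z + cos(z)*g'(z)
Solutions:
 g(z) = C1 + Integral(z/cos(z), z)


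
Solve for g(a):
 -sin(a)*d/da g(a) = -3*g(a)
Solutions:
 g(a) = C1*(cos(a) - 1)^(3/2)/(cos(a) + 1)^(3/2)


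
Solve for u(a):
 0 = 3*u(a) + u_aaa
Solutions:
 u(a) = C3*exp(-3^(1/3)*a) + (C1*sin(3^(5/6)*a/2) + C2*cos(3^(5/6)*a/2))*exp(3^(1/3)*a/2)


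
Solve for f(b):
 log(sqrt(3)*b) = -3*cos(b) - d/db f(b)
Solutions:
 f(b) = C1 - b*log(b) - b*log(3)/2 + b - 3*sin(b)


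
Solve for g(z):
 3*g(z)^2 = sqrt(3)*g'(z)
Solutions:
 g(z) = -1/(C1 + sqrt(3)*z)


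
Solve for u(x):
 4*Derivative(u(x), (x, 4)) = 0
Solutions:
 u(x) = C1 + C2*x + C3*x^2 + C4*x^3


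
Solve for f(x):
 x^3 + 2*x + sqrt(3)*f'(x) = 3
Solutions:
 f(x) = C1 - sqrt(3)*x^4/12 - sqrt(3)*x^2/3 + sqrt(3)*x


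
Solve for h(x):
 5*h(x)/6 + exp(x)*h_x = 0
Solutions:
 h(x) = C1*exp(5*exp(-x)/6)


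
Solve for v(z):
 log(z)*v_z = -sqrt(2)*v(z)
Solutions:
 v(z) = C1*exp(-sqrt(2)*li(z))


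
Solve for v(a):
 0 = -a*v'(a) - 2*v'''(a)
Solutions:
 v(a) = C1 + Integral(C2*airyai(-2^(2/3)*a/2) + C3*airybi(-2^(2/3)*a/2), a)


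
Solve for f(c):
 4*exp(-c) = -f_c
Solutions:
 f(c) = C1 + 4*exp(-c)


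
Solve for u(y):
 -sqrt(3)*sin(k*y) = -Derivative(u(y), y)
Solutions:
 u(y) = C1 - sqrt(3)*cos(k*y)/k


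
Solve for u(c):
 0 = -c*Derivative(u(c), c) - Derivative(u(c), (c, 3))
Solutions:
 u(c) = C1 + Integral(C2*airyai(-c) + C3*airybi(-c), c)


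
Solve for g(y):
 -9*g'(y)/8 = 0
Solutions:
 g(y) = C1


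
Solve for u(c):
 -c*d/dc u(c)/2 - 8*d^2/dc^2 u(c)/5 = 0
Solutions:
 u(c) = C1 + C2*erf(sqrt(10)*c/8)


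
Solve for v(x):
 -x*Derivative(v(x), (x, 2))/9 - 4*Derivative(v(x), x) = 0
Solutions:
 v(x) = C1 + C2/x^35


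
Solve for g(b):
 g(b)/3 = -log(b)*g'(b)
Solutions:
 g(b) = C1*exp(-li(b)/3)


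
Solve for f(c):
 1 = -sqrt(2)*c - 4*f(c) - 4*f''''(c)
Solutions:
 f(c) = -sqrt(2)*c/4 + (C1*sin(sqrt(2)*c/2) + C2*cos(sqrt(2)*c/2))*exp(-sqrt(2)*c/2) + (C3*sin(sqrt(2)*c/2) + C4*cos(sqrt(2)*c/2))*exp(sqrt(2)*c/2) - 1/4


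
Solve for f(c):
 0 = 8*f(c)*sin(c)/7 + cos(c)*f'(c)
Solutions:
 f(c) = C1*cos(c)^(8/7)


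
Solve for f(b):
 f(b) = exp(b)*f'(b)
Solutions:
 f(b) = C1*exp(-exp(-b))


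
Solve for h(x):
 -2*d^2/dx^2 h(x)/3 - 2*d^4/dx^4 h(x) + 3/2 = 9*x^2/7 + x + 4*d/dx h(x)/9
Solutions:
 h(x) = C1 + C2*exp(-x*(-(3 + sqrt(10))^(1/3) + (3 + sqrt(10))^(-1/3))/6)*sin(sqrt(3)*x*((3 + sqrt(10))^(-1/3) + (3 + sqrt(10))^(1/3))/6) + C3*exp(-x*(-(3 + sqrt(10))^(1/3) + (3 + sqrt(10))^(-1/3))/6)*cos(sqrt(3)*x*((3 + sqrt(10))^(-1/3) + (3 + sqrt(10))^(1/3))/6) + C4*exp(x*(-(3 + sqrt(10))^(1/3) + (3 + sqrt(10))^(-1/3))/3) - 27*x^3/28 + 45*x^2/14 - 351*x/56


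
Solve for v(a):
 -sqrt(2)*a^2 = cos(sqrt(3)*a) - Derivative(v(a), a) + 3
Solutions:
 v(a) = C1 + sqrt(2)*a^3/3 + 3*a + sqrt(3)*sin(sqrt(3)*a)/3


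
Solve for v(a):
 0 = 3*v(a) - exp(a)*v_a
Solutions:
 v(a) = C1*exp(-3*exp(-a))


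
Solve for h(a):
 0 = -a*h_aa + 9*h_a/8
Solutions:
 h(a) = C1 + C2*a^(17/8)


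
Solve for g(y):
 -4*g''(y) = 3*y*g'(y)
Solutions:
 g(y) = C1 + C2*erf(sqrt(6)*y/4)


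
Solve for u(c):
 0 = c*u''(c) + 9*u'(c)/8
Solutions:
 u(c) = C1 + C2/c^(1/8)


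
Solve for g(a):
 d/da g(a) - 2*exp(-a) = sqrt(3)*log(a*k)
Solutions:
 g(a) = C1 + sqrt(3)*a*log(a*k) - sqrt(3)*a - 2*exp(-a)


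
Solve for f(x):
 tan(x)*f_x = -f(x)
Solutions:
 f(x) = C1/sin(x)


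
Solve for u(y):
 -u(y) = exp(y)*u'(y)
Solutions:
 u(y) = C1*exp(exp(-y))


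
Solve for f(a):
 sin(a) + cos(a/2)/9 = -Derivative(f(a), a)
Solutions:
 f(a) = C1 - 2*sin(a/2)/9 + cos(a)


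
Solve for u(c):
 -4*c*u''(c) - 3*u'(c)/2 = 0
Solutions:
 u(c) = C1 + C2*c^(5/8)


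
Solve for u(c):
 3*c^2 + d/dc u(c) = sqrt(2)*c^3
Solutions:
 u(c) = C1 + sqrt(2)*c^4/4 - c^3


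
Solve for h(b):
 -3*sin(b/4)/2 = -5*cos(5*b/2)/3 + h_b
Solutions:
 h(b) = C1 + 2*sin(5*b/2)/3 + 6*cos(b/4)


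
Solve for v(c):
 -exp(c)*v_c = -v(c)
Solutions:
 v(c) = C1*exp(-exp(-c))


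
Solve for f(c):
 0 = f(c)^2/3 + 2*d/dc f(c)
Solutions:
 f(c) = 6/(C1 + c)


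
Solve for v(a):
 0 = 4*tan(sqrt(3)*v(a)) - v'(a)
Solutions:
 v(a) = sqrt(3)*(pi - asin(C1*exp(4*sqrt(3)*a)))/3
 v(a) = sqrt(3)*asin(C1*exp(4*sqrt(3)*a))/3


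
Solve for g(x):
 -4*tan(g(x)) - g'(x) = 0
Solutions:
 g(x) = pi - asin(C1*exp(-4*x))
 g(x) = asin(C1*exp(-4*x))


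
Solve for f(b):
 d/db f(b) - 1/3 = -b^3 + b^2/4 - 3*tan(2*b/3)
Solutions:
 f(b) = C1 - b^4/4 + b^3/12 + b/3 + 9*log(cos(2*b/3))/2


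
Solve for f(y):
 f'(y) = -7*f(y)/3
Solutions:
 f(y) = C1*exp(-7*y/3)


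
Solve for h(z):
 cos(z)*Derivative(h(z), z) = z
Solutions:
 h(z) = C1 + Integral(z/cos(z), z)


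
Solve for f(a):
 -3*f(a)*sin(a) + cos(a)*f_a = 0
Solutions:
 f(a) = C1/cos(a)^3


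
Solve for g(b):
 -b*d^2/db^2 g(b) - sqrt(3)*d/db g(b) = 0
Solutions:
 g(b) = C1 + C2*b^(1 - sqrt(3))


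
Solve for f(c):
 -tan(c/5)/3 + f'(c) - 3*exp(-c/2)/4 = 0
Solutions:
 f(c) = C1 + 5*log(tan(c/5)^2 + 1)/6 - 3*exp(-c/2)/2


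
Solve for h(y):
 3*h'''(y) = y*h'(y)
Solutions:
 h(y) = C1 + Integral(C2*airyai(3^(2/3)*y/3) + C3*airybi(3^(2/3)*y/3), y)


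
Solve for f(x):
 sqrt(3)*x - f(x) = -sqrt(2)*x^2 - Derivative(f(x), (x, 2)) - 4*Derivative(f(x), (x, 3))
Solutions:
 f(x) = C1*exp(-x*((12*sqrt(321) + 215)^(-1/3) + 2 + (12*sqrt(321) + 215)^(1/3))/24)*sin(sqrt(3)*x*(-(12*sqrt(321) + 215)^(1/3) + (12*sqrt(321) + 215)^(-1/3))/24) + C2*exp(-x*((12*sqrt(321) + 215)^(-1/3) + 2 + (12*sqrt(321) + 215)^(1/3))/24)*cos(sqrt(3)*x*(-(12*sqrt(321) + 215)^(1/3) + (12*sqrt(321) + 215)^(-1/3))/24) + C3*exp(x*(-1 + (12*sqrt(321) + 215)^(-1/3) + (12*sqrt(321) + 215)^(1/3))/12) + sqrt(2)*x^2 + sqrt(3)*x + 2*sqrt(2)


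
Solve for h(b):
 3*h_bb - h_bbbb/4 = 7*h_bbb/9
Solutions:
 h(b) = C1 + C2*b + C3*exp(2*b*(-7 + 2*sqrt(73))/9) + C4*exp(-2*b*(7 + 2*sqrt(73))/9)


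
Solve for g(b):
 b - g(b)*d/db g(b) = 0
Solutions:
 g(b) = -sqrt(C1 + b^2)
 g(b) = sqrt(C1 + b^2)


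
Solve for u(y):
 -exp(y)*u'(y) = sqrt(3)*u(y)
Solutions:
 u(y) = C1*exp(sqrt(3)*exp(-y))


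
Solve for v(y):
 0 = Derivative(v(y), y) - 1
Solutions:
 v(y) = C1 + y


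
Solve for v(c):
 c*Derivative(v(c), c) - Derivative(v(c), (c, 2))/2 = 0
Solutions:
 v(c) = C1 + C2*erfi(c)


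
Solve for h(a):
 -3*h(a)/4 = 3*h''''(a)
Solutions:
 h(a) = (C1*sin(a/2) + C2*cos(a/2))*exp(-a/2) + (C3*sin(a/2) + C4*cos(a/2))*exp(a/2)


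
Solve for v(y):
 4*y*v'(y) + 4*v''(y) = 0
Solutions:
 v(y) = C1 + C2*erf(sqrt(2)*y/2)


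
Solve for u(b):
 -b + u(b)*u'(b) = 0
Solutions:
 u(b) = -sqrt(C1 + b^2)
 u(b) = sqrt(C1 + b^2)


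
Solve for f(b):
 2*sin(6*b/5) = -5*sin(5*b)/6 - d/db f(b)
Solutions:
 f(b) = C1 + 5*cos(6*b/5)/3 + cos(5*b)/6


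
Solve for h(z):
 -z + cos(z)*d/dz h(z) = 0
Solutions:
 h(z) = C1 + Integral(z/cos(z), z)


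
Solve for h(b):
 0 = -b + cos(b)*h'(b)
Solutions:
 h(b) = C1 + Integral(b/cos(b), b)


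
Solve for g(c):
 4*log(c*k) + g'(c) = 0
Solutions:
 g(c) = C1 - 4*c*log(c*k) + 4*c


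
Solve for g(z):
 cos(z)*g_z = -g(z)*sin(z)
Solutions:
 g(z) = C1*cos(z)


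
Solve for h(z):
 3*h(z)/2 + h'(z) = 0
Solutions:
 h(z) = C1*exp(-3*z/2)


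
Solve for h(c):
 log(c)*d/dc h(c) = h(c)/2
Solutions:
 h(c) = C1*exp(li(c)/2)


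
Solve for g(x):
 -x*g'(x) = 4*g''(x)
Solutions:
 g(x) = C1 + C2*erf(sqrt(2)*x/4)


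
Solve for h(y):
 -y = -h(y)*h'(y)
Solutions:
 h(y) = -sqrt(C1 + y^2)
 h(y) = sqrt(C1 + y^2)


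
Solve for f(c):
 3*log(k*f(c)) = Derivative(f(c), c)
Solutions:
 li(k*f(c))/k = C1 + 3*c


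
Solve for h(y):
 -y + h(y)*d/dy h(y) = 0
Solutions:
 h(y) = -sqrt(C1 + y^2)
 h(y) = sqrt(C1 + y^2)


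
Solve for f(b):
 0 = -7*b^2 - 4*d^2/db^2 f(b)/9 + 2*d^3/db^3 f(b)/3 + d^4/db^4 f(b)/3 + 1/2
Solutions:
 f(b) = C1 + C2*b + C3*exp(-b*(1 + sqrt(21)/3)) + C4*exp(b*(-1 + sqrt(21)/3)) - 21*b^4/16 - 63*b^3/8 - 747*b^2/16


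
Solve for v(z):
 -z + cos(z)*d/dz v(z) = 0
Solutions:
 v(z) = C1 + Integral(z/cos(z), z)


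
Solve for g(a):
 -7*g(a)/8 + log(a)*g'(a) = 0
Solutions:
 g(a) = C1*exp(7*li(a)/8)


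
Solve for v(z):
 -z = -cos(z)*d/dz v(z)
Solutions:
 v(z) = C1 + Integral(z/cos(z), z)


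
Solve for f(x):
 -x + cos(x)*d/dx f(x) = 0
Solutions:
 f(x) = C1 + Integral(x/cos(x), x)


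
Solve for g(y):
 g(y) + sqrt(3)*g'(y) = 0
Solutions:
 g(y) = C1*exp(-sqrt(3)*y/3)


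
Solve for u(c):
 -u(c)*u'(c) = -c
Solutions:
 u(c) = -sqrt(C1 + c^2)
 u(c) = sqrt(C1 + c^2)


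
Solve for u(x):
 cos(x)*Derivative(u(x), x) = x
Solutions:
 u(x) = C1 + Integral(x/cos(x), x)


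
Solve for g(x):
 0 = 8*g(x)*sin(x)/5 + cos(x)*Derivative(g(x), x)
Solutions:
 g(x) = C1*cos(x)^(8/5)


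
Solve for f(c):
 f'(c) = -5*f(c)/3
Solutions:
 f(c) = C1*exp(-5*c/3)


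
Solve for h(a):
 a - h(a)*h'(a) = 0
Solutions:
 h(a) = -sqrt(C1 + a^2)
 h(a) = sqrt(C1 + a^2)


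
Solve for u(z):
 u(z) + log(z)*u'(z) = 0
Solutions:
 u(z) = C1*exp(-li(z))


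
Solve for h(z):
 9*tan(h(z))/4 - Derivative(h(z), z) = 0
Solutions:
 h(z) = pi - asin(C1*exp(9*z/4))
 h(z) = asin(C1*exp(9*z/4))


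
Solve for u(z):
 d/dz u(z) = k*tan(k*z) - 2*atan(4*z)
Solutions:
 u(z) = C1 + k*Piecewise((-log(cos(k*z))/k, Ne(k, 0)), (0, True)) - 2*z*atan(4*z) + log(16*z^2 + 1)/4


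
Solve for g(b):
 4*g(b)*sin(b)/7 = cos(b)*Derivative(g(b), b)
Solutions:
 g(b) = C1/cos(b)^(4/7)


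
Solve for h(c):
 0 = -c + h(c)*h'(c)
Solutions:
 h(c) = -sqrt(C1 + c^2)
 h(c) = sqrt(C1 + c^2)


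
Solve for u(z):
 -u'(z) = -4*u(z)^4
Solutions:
 u(z) = (-1/(C1 + 12*z))^(1/3)
 u(z) = (-1/(C1 + 4*z))^(1/3)*(-3^(2/3) - 3*3^(1/6)*I)/6
 u(z) = (-1/(C1 + 4*z))^(1/3)*(-3^(2/3) + 3*3^(1/6)*I)/6


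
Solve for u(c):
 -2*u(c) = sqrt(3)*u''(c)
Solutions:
 u(c) = C1*sin(sqrt(2)*3^(3/4)*c/3) + C2*cos(sqrt(2)*3^(3/4)*c/3)


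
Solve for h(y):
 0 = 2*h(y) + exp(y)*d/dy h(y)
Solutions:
 h(y) = C1*exp(2*exp(-y))


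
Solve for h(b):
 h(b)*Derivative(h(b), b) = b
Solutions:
 h(b) = -sqrt(C1 + b^2)
 h(b) = sqrt(C1 + b^2)


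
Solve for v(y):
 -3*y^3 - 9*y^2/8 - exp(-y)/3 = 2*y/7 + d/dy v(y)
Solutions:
 v(y) = C1 - 3*y^4/4 - 3*y^3/8 - y^2/7 + exp(-y)/3


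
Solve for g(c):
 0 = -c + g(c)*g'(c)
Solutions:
 g(c) = -sqrt(C1 + c^2)
 g(c) = sqrt(C1 + c^2)


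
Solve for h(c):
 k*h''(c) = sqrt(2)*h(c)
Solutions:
 h(c) = C1*exp(-2^(1/4)*c*sqrt(1/k)) + C2*exp(2^(1/4)*c*sqrt(1/k))


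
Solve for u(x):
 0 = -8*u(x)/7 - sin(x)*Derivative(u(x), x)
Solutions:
 u(x) = C1*(cos(x) + 1)^(4/7)/(cos(x) - 1)^(4/7)


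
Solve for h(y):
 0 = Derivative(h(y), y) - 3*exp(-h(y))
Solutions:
 h(y) = log(C1 + 3*y)


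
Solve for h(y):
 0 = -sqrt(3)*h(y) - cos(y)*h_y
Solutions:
 h(y) = C1*(sin(y) - 1)^(sqrt(3)/2)/(sin(y) + 1)^(sqrt(3)/2)


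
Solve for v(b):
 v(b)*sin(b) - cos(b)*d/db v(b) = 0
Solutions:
 v(b) = C1/cos(b)


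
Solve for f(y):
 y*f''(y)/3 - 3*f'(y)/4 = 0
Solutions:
 f(y) = C1 + C2*y^(13/4)


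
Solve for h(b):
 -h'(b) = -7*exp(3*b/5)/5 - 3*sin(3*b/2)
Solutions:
 h(b) = C1 + 7*exp(3*b/5)/3 - 2*cos(3*b/2)


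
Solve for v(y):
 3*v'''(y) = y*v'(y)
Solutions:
 v(y) = C1 + Integral(C2*airyai(3^(2/3)*y/3) + C3*airybi(3^(2/3)*y/3), y)


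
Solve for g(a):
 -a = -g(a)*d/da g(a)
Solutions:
 g(a) = -sqrt(C1 + a^2)
 g(a) = sqrt(C1 + a^2)


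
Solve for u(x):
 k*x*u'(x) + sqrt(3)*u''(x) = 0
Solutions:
 u(x) = Piecewise((-sqrt(2)*3^(1/4)*sqrt(pi)*C1*erf(sqrt(2)*3^(3/4)*sqrt(k)*x/6)/(2*sqrt(k)) - C2, (k > 0) | (k < 0)), (-C1*x - C2, True))


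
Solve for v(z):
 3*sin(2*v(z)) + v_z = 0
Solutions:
 v(z) = pi - acos((-C1 - exp(12*z))/(C1 - exp(12*z)))/2
 v(z) = acos((-C1 - exp(12*z))/(C1 - exp(12*z)))/2


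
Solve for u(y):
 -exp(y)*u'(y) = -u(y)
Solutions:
 u(y) = C1*exp(-exp(-y))


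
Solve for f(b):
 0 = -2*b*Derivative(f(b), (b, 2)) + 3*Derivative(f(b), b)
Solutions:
 f(b) = C1 + C2*b^(5/2)


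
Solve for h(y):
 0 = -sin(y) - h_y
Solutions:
 h(y) = C1 + cos(y)


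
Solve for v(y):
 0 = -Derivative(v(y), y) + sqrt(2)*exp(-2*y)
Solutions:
 v(y) = C1 - sqrt(2)*exp(-2*y)/2


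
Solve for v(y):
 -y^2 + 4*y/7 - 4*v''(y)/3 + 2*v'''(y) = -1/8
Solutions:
 v(y) = C1 + C2*y + C3*exp(2*y/3) - y^4/16 - 17*y^3/56 - 591*y^2/448


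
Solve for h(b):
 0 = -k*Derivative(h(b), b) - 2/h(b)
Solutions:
 h(b) = -sqrt(C1 - 4*b/k)
 h(b) = sqrt(C1 - 4*b/k)


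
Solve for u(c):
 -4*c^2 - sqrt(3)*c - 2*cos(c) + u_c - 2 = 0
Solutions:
 u(c) = C1 + 4*c^3/3 + sqrt(3)*c^2/2 + 2*c + 2*sin(c)


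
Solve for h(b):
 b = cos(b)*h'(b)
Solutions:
 h(b) = C1 + Integral(b/cos(b), b)


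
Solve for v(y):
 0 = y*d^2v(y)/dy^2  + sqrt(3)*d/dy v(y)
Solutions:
 v(y) = C1 + C2*y^(1 - sqrt(3))


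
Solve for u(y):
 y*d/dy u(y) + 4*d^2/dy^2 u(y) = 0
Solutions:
 u(y) = C1 + C2*erf(sqrt(2)*y/4)


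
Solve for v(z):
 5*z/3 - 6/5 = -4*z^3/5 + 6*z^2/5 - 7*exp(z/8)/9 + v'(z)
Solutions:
 v(z) = C1 + z^4/5 - 2*z^3/5 + 5*z^2/6 - 6*z/5 + 56*exp(z/8)/9


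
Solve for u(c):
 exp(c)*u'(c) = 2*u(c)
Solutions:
 u(c) = C1*exp(-2*exp(-c))


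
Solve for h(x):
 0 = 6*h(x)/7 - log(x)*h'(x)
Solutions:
 h(x) = C1*exp(6*li(x)/7)


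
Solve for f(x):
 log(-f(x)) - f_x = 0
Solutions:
 -li(-f(x)) = C1 + x


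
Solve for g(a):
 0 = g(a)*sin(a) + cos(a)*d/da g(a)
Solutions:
 g(a) = C1*cos(a)


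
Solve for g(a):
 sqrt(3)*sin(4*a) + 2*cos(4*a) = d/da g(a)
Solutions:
 g(a) = C1 + sin(4*a)/2 - sqrt(3)*cos(4*a)/4


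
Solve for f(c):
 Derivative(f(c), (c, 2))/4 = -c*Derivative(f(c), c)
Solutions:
 f(c) = C1 + C2*erf(sqrt(2)*c)


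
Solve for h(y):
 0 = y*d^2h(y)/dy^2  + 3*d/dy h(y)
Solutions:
 h(y) = C1 + C2/y^2


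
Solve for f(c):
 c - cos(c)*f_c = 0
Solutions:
 f(c) = C1 + Integral(c/cos(c), c)


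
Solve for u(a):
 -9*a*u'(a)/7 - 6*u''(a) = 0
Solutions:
 u(a) = C1 + C2*erf(sqrt(21)*a/14)


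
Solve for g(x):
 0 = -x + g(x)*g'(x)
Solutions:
 g(x) = -sqrt(C1 + x^2)
 g(x) = sqrt(C1 + x^2)


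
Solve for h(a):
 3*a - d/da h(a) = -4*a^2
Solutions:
 h(a) = C1 + 4*a^3/3 + 3*a^2/2


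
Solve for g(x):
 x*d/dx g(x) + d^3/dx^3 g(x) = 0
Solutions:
 g(x) = C1 + Integral(C2*airyai(-x) + C3*airybi(-x), x)


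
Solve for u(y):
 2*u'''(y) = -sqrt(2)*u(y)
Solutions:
 u(y) = C3*exp(-2^(5/6)*y/2) + (C1*sin(2^(5/6)*sqrt(3)*y/4) + C2*cos(2^(5/6)*sqrt(3)*y/4))*exp(2^(5/6)*y/4)


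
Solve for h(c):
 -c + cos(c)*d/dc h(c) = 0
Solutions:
 h(c) = C1 + Integral(c/cos(c), c)


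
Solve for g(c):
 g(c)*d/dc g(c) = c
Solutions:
 g(c) = -sqrt(C1 + c^2)
 g(c) = sqrt(C1 + c^2)


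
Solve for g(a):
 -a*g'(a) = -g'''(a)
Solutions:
 g(a) = C1 + Integral(C2*airyai(a) + C3*airybi(a), a)


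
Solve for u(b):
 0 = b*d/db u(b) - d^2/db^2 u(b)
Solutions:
 u(b) = C1 + C2*erfi(sqrt(2)*b/2)


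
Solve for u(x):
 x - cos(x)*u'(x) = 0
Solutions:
 u(x) = C1 + Integral(x/cos(x), x)


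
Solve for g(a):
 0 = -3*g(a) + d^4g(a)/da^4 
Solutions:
 g(a) = C1*exp(-3^(1/4)*a) + C2*exp(3^(1/4)*a) + C3*sin(3^(1/4)*a) + C4*cos(3^(1/4)*a)


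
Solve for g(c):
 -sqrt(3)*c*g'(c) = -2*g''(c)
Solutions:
 g(c) = C1 + C2*erfi(3^(1/4)*c/2)


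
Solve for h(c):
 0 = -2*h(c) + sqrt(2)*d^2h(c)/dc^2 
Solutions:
 h(c) = C1*exp(-2^(1/4)*c) + C2*exp(2^(1/4)*c)


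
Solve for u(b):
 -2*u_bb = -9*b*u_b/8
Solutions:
 u(b) = C1 + C2*erfi(3*sqrt(2)*b/8)


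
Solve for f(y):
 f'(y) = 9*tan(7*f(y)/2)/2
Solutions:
 f(y) = -2*asin(C1*exp(63*y/4))/7 + 2*pi/7
 f(y) = 2*asin(C1*exp(63*y/4))/7


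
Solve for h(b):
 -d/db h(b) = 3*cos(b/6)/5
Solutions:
 h(b) = C1 - 18*sin(b/6)/5


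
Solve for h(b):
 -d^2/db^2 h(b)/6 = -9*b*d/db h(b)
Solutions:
 h(b) = C1 + C2*erfi(3*sqrt(3)*b)


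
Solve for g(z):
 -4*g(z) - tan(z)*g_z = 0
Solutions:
 g(z) = C1/sin(z)^4


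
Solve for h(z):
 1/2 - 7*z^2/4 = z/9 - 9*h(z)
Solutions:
 h(z) = 7*z^2/36 + z/81 - 1/18


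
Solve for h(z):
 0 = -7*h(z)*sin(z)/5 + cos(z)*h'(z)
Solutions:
 h(z) = C1/cos(z)^(7/5)


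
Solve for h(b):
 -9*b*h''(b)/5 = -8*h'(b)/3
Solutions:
 h(b) = C1 + C2*b^(67/27)


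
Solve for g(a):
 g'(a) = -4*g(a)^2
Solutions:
 g(a) = 1/(C1 + 4*a)


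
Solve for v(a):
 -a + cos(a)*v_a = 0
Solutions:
 v(a) = C1 + Integral(a/cos(a), a)


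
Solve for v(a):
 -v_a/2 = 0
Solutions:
 v(a) = C1


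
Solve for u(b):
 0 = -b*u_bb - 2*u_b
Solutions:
 u(b) = C1 + C2/b


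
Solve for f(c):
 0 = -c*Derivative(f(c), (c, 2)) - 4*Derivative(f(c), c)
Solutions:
 f(c) = C1 + C2/c^3


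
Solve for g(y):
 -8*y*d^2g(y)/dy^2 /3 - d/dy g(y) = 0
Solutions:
 g(y) = C1 + C2*y^(5/8)


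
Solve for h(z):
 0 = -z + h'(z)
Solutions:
 h(z) = C1 + z^2/2


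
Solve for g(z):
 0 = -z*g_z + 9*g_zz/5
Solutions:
 g(z) = C1 + C2*erfi(sqrt(10)*z/6)


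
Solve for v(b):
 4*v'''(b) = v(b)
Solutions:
 v(b) = C3*exp(2^(1/3)*b/2) + (C1*sin(2^(1/3)*sqrt(3)*b/4) + C2*cos(2^(1/3)*sqrt(3)*b/4))*exp(-2^(1/3)*b/4)


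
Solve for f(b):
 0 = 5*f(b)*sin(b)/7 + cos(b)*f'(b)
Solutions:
 f(b) = C1*cos(b)^(5/7)


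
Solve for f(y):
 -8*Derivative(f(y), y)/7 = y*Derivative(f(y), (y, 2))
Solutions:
 f(y) = C1 + C2/y^(1/7)


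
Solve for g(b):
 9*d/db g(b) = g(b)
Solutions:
 g(b) = C1*exp(b/9)


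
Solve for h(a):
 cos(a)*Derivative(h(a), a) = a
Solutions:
 h(a) = C1 + Integral(a/cos(a), a)


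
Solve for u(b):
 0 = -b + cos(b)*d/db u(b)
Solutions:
 u(b) = C1 + Integral(b/cos(b), b)


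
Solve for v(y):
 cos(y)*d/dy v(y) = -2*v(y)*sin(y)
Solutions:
 v(y) = C1*cos(y)^2


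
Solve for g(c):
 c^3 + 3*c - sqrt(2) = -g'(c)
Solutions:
 g(c) = C1 - c^4/4 - 3*c^2/2 + sqrt(2)*c


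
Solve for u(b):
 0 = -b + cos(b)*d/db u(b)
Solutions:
 u(b) = C1 + Integral(b/cos(b), b)
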